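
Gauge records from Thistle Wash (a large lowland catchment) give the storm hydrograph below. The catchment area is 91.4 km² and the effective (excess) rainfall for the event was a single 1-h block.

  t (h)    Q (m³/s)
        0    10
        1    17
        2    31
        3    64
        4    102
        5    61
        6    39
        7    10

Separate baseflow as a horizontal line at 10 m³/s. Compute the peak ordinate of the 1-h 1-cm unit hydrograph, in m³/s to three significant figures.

U_p ≈ 92.0 m³/s

Direct runoff: 0.0, 7.0, 21.0, 54.0, 92.0, 51.0, 29.0, 0.0 m³/s; ΣQ_DR = 254.0 m³/s, peak = 92.0 m³/s.
Runoff depth d = ΣQ_DR·Δt / A = 254.0 × 3600 / (91.4 km²) = 10.00 mm.
The 1-cm UH is the DRH scaled by (10 mm)/d, so U_p = 92.0 × 10/10.00 = 92.0 m³/s.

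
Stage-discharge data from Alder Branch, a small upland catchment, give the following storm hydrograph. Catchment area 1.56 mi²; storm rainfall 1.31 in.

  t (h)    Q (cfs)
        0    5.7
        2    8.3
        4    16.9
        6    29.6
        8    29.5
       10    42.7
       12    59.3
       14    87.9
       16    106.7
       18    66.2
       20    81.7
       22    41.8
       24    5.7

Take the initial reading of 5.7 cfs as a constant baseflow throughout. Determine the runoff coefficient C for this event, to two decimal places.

C ≈ 0.77

ΣQ_DR = 507.9 cfs; V = ΣQ_DR·Δt = 3.657 × 10^6 ft³.
Runoff depth d = V / A = 1.009 in.
C = d / P = 1.009 / 1.31 = 0.77.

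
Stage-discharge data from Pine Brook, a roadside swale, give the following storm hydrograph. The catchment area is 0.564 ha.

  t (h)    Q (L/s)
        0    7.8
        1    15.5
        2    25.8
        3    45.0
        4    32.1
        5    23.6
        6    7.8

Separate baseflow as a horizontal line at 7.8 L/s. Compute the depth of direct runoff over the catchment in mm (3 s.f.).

Direct runoff: 0.0, 7.7, 18.0, 37.2, 24.3, 15.8, 0.0 L/s; ΣQ_DR = 103.0 L/s.
V = ΣQ_DR · Δt = 103.0 × 3600 s = 3.708 × 10^5 L.
Over A = 0.564 ha, depth = V / A = 65.7 mm.

d ≈ 65.7 mm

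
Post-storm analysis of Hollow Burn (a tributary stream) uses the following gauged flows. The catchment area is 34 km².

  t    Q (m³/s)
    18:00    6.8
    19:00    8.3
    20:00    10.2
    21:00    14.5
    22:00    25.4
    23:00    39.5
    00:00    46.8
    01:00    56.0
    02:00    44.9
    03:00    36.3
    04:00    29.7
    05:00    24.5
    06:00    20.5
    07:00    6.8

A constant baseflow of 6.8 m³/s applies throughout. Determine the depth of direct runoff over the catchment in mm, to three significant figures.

Direct runoff: 0.0, 1.5, 3.4, 7.7, 18.6, 32.7, 40.0, 49.2, 38.1, 29.5, 22.9, 17.7, 13.7, 0.0 m³/s; ΣQ_DR = 275.0 m³/s.
V = ΣQ_DR · Δt = 275.0 × 3600 s = 9.900 × 10^5 m³.
Over A = 34 km², depth = V / A = 29.1 mm.

d ≈ 29.1 mm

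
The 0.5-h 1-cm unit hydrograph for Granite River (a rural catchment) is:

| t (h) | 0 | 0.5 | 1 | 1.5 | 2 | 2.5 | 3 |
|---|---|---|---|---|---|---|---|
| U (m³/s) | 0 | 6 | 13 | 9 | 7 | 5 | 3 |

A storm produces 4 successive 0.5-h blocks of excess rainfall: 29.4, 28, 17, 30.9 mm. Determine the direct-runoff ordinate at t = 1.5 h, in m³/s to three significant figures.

Q ≈ 73.1 m³/s

By discrete convolution, Q_j = Σ (P_i / 10 mm) · U_{j−i}.
At t = 1.5 h (j=3): Q = (29.4/10)·9 + (28/10)·13 + (17/10)·6 + (30.9/10)·0 = 73.1 m³/s.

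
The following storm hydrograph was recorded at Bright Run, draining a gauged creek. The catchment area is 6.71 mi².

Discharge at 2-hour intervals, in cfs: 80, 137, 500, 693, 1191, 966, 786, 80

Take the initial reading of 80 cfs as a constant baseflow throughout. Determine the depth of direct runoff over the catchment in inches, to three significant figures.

Direct runoff: 0.0, 57.0, 420.0, 613.0, 1111.0, 886.0, 706.0, 0.0 cfs; ΣQ_DR = 3793 cfs.
V = ΣQ_DR · Δt = 3793 × 7200 s = 2.731 × 10^7 ft³.
Over A = 6.71 mi², depth = V / A = 1.75 in.

d ≈ 1.75 in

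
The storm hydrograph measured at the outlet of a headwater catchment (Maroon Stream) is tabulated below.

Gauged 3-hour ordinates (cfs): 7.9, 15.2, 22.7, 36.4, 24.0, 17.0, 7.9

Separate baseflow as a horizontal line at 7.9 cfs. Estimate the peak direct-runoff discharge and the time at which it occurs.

Subtracting baseflow gives direct-runoff ordinates: 0.0, 7.3, 14.8, 28.5, 16.1, 9.1, 0.0 cfs.
The maximum is 28.5 cfs, occurring at the reading for t = 9 h.

Q_p = 28.5 cfs at t = 9 h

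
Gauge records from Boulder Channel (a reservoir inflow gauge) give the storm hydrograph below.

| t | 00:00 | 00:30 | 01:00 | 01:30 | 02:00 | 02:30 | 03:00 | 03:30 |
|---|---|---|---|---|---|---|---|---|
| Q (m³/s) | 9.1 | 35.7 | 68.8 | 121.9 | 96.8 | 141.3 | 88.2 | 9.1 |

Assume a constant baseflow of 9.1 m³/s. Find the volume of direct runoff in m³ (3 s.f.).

Direct-runoff ordinates (Q − Q_b): 0.0, 26.6, 59.7, 112.8, 87.7, 132.2, 79.1, 0.0 m³/s.
ΣQ_DR = 498.1 m³/s.
With Δt = 0.5 h = 1800 s, V = ΣQ_DR · Δt = 498.1 × 1800 = 8.97 × 10^5 m³.

V ≈ 8.97 × 10^5 m³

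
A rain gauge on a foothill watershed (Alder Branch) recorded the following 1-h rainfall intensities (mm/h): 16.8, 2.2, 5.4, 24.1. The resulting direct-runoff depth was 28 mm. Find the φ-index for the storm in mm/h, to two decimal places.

φ ≈ 6.45 mm/h

Only the 2 blocks with intensity above φ contribute runoff: 16.8, 24.1 mm/h.
Σ(I−φ)·Δt = d  ⇒  (16.8+24.1 − 2φ)·1 = 28
φ = (40.90 − 28/1) / 2 = 6.45 mm/h.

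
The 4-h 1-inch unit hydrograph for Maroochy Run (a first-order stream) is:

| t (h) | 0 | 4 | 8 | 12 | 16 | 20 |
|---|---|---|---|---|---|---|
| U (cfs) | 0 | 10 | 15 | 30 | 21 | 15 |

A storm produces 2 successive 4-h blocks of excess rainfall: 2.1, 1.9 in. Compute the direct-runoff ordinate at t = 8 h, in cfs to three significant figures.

Q ≈ 50.5 cfs

By discrete convolution, Q_j = Σ (P_i / 1 in) · U_{j−i}.
At t = 8 h (j=2): Q = (2.1/1)·15 + (1.9/1)·10 = 50.5 cfs.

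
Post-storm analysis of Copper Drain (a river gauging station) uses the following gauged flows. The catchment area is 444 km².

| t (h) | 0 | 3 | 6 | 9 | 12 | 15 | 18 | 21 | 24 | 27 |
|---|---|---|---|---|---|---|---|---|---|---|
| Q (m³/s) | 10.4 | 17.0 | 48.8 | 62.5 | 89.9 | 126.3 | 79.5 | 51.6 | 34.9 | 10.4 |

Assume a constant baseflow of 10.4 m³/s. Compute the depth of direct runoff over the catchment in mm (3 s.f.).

d ≈ 10.4 mm

Direct runoff: 0.0, 6.6, 38.4, 52.1, 79.5, 115.9, 69.1, 41.2, 24.5, 0.0 m³/s; ΣQ_DR = 427.3 m³/s.
V = ΣQ_DR · Δt = 427.3 × 10800 s = 4.615 × 10^6 m³.
Over A = 444 km², depth = V / A = 10.4 mm.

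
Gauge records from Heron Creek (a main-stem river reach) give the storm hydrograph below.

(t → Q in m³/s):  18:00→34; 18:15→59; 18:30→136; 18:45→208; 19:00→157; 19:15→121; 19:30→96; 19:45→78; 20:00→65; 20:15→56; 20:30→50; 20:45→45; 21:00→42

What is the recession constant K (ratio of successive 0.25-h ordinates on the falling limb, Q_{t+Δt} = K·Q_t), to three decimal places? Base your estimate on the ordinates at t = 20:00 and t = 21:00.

K ≈ 0.897

Using the recession-limb readings at t = 20:00 and t = 21:00: Q falls from 65 to 42 m³/s over 4 intervals.
K = (Q₂/Q₁)^(1/4) = (42/65)^(1/4) = 0.897.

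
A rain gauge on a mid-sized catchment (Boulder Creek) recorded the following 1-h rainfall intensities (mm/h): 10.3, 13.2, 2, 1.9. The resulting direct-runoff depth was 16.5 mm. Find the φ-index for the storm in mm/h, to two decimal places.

φ ≈ 3.50 mm/h

Only the 2 blocks with intensity above φ contribute runoff: 10.3, 13.2 mm/h.
Σ(I−φ)·Δt = d  ⇒  (10.3+13.2 − 2φ)·1 = 16.5
φ = (23.50 − 16.5/1) / 2 = 3.50 mm/h.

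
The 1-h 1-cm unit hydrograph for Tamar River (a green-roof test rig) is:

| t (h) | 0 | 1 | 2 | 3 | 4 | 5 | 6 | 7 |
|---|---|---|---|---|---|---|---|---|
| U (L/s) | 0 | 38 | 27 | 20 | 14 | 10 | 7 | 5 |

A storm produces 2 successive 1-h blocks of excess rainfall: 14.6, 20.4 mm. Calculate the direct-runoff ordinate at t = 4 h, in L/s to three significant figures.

Q ≈ 61.2 L/s

By discrete convolution, Q_j = Σ (P_i / 10 mm) · U_{j−i}.
At t = 4 h (j=4): Q = (14.6/10)·14 + (20.4/10)·20 = 61.2 L/s.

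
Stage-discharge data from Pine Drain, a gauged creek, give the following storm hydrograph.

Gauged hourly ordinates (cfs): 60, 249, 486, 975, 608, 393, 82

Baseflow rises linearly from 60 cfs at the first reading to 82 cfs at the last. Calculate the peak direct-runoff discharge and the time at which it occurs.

Subtracting baseflow gives direct-runoff ordinates: 0.00, 185.33, 418.67, 904.00, 533.33, 314.67, 0.00 cfs.
The maximum is 904.00 cfs, occurring at the reading for t = 3 h.

Q_p = 904.00 cfs at t = 3 h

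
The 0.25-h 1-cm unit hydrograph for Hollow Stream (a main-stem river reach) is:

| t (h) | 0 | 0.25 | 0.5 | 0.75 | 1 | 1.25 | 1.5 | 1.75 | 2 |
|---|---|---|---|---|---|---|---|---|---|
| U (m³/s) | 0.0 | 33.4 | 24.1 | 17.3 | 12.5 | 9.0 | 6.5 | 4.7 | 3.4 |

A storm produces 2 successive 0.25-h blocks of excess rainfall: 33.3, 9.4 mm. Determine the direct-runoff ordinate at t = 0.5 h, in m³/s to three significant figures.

By discrete convolution, Q_j = Σ (P_i / 10 mm) · U_{j−i}.
At t = 0.5 h (j=2): Q = (33.3/10)·24.1 + (9.4/10)·33.4 = 112 m³/s.

Q ≈ 112 m³/s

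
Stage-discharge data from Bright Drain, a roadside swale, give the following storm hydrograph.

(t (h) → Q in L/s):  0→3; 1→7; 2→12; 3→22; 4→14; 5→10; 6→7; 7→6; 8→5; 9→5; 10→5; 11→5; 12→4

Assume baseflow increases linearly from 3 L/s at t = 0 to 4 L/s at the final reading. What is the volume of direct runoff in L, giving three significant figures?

V ≈ 2.14 × 10^5 L

Direct-runoff ordinates (Q − Q_b): 0.00, 3.92, 8.83, 18.75, 10.67, 6.58, 3.50, 2.42, 1.33, 1.25, 1.17, 1.08, 0.00 L/s.
ΣQ_DR = 59.50 L/s.
With Δt = 1 h = 3600 s, V = ΣQ_DR · Δt = 59.50 × 3600 = 2.14 × 10^5 L.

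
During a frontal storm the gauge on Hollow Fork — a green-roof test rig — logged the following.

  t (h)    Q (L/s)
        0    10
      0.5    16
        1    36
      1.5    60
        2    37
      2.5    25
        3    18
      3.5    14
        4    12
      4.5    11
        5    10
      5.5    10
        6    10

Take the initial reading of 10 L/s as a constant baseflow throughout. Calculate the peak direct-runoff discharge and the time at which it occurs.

Q_p = 50.0 L/s at t = 1.5 h

Subtracting baseflow gives direct-runoff ordinates: 0.0, 6.0, 26.0, 50.0, 27.0, 15.0, 8.0, 4.0, 2.0, 1.0, 0.0, 0.0, 0.0 L/s.
The maximum is 50.0 L/s, occurring at the reading for t = 1.5 h.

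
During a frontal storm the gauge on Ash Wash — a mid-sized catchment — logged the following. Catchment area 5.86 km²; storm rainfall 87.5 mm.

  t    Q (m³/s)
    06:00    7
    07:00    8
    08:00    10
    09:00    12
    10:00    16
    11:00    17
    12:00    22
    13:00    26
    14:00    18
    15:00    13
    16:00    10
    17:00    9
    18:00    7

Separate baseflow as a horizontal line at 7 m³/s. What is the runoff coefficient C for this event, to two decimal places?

C ≈ 0.59

ΣQ_DR = 84.00 m³/s; V = ΣQ_DR·Δt = 3.024 × 10^5 m³.
Runoff depth d = V / A = 51.60 mm.
C = d / P = 51.60 / 87.5 = 0.59.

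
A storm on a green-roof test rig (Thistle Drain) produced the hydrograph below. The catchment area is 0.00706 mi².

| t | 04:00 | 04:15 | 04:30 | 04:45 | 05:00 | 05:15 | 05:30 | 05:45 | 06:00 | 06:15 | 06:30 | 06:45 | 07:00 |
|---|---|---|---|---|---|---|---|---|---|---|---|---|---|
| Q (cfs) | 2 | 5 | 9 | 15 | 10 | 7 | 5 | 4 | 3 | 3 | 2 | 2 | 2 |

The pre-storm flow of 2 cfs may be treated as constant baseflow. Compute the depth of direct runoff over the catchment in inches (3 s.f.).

Direct runoff: 0.0, 3.0, 7.0, 13.0, 8.0, 5.0, 3.0, 2.0, 1.0, 1.0, 0.0, 0.0, 0.0 cfs; ΣQ_DR = 43.00 cfs.
V = ΣQ_DR · Δt = 43.00 × 900 s = 38700 ft³.
Over A = 0.00706 mi², depth = V / A = 2.36 in.

d ≈ 2.36 in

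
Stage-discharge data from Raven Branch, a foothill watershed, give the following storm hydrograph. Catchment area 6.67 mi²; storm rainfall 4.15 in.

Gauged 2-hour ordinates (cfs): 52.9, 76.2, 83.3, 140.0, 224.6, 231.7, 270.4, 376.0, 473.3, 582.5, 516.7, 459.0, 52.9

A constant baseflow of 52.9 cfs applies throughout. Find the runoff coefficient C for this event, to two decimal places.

C ≈ 0.32

ΣQ_DR = 2852 cfs; V = ΣQ_DR·Δt = 2.053 × 10^7 ft³.
Runoff depth d = V / A = 1.325 in.
C = d / P = 1.325 / 4.15 = 0.32.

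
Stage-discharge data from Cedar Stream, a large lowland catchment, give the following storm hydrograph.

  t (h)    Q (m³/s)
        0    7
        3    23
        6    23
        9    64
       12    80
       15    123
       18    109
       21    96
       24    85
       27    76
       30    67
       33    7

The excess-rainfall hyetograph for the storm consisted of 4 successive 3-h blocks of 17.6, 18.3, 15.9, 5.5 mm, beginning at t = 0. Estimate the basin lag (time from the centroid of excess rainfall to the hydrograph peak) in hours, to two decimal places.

Centroid of excess rainfall: t_c = Σ P_i·t̄_i / ΣP_i = 4.9869 h (block centres at 1.5, 4.5, 7.5, 10.5 h).
Hydrograph peak occurs at t = 15 h, so basin lag t_L = 15 − 4.9869 = 10.01 h.

t_L ≈ 10.01 h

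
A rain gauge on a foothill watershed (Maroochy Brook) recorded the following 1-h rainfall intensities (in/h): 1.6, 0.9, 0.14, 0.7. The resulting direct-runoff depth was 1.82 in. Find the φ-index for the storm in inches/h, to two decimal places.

Only the 3 blocks with intensity above φ contribute runoff: 1.6, 0.9, 0.7 in/h.
Σ(I−φ)·Δt = d  ⇒  (1.6+0.9+0.7 − 3φ)·1 = 1.82
φ = (3.200 − 1.82/1) / 3 = 0.46 in/h.

φ ≈ 0.46 in/h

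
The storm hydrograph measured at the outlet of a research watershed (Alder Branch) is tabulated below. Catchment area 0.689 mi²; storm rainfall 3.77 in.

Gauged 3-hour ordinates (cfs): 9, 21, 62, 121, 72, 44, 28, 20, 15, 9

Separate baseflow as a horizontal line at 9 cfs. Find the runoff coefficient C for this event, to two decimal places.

C ≈ 0.56

ΣQ_DR = 311.0 cfs; V = ΣQ_DR·Δt = 3.359 × 10^6 ft³.
Runoff depth d = V / A = 2.098 in.
C = d / P = 2.098 / 3.77 = 0.56.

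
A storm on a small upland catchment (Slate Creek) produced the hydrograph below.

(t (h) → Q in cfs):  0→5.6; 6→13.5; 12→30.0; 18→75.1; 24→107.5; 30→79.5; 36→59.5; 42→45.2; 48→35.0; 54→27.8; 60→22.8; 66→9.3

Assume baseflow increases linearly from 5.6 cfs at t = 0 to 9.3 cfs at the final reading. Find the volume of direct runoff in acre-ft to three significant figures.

Direct-runoff ordinates (Q − Q_b): 0.00, 7.56, 23.73, 68.49, 100.55, 72.22, 51.88, 37.25, 26.71, 19.17, 13.84, 0.00 cfs.
ΣQ_DR = 421.4 cfs.
With Δt = 6 h = 21600 s, V = ΣQ_DR · Δt = 421.4 × 21600 = 9.10 × 10^6 ft³ = 209 acre-ft.

V ≈ 209 acre-ft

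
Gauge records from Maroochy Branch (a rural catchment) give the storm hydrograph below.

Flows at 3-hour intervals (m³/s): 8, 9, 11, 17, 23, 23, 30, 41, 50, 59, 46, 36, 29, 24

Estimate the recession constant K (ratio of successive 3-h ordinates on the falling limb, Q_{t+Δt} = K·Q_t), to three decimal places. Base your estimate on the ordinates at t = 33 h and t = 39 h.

Using the recession-limb readings at t = 33 h and t = 39 h: Q falls from 36 to 24 m³/s over 2 intervals.
K = (Q₂/Q₁)^(1/2) = (24/36)^(1/2) = 0.816.

K ≈ 0.816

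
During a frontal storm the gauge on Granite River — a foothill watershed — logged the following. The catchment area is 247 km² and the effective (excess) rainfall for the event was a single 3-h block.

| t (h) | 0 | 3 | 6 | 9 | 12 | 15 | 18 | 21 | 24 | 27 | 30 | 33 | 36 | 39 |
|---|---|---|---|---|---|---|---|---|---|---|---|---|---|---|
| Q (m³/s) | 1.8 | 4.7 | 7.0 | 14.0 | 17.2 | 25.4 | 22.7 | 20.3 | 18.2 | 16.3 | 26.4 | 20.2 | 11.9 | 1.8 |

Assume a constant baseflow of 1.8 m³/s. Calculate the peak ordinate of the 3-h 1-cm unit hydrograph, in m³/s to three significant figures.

Direct runoff: 0.0, 2.9, 5.2, 12.2, 15.4, 23.6, 20.9, 18.5, 16.4, 14.5, 24.6, 18.4, 10.1, 0.0 m³/s; ΣQ_DR = 182.7 m³/s, peak = 24.6 m³/s.
Runoff depth d = ΣQ_DR·Δt / A = 182.7 × 10800 / (247 km²) = 7.989 mm.
The 1-cm UH is the DRH scaled by (10 mm)/d, so U_p = 24.6 × 10/7.989 = 30.8 m³/s.

U_p ≈ 30.8 m³/s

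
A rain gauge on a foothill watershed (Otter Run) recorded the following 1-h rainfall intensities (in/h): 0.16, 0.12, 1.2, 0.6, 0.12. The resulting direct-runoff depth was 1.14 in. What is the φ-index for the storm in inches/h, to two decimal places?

φ ≈ 0.33 in/h

Only the 2 blocks with intensity above φ contribute runoff: 1.2, 0.6 in/h.
Σ(I−φ)·Δt = d  ⇒  (1.2+0.6 − 2φ)·1 = 1.14
φ = (1.800 − 1.14/1) / 2 = 0.33 in/h.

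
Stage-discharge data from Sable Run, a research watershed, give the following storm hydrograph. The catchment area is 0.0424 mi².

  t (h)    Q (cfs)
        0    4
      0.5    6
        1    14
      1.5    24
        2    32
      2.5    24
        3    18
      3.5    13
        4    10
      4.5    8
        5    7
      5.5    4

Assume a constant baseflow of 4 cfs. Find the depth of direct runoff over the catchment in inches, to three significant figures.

Direct runoff: 0.0, 2.0, 10.0, 20.0, 28.0, 20.0, 14.0, 9.0, 6.0, 4.0, 3.0, 0.0 cfs; ΣQ_DR = 116.0 cfs.
V = ΣQ_DR · Δt = 116.0 × 1800 s = 2.088 × 10^5 ft³.
Over A = 0.0424 mi², depth = V / A = 2.12 in.

d ≈ 2.12 in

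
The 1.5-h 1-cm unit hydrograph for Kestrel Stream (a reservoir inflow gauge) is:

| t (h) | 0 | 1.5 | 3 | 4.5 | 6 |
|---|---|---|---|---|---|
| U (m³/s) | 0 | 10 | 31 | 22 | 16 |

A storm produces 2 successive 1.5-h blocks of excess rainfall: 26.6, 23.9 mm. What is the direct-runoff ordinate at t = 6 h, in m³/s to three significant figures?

Q ≈ 95.1 m³/s

By discrete convolution, Q_j = Σ (P_i / 10 mm) · U_{j−i}.
At t = 6 h (j=4): Q = (26.6/10)·16 + (23.9/10)·22 = 95.1 m³/s.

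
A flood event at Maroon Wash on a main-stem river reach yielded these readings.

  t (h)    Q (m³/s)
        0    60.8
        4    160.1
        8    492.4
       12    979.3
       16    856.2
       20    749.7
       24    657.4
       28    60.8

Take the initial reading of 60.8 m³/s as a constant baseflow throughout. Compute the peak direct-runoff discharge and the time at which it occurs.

Subtracting baseflow gives direct-runoff ordinates: 0.0, 99.3, 431.6, 918.5, 795.4, 688.9, 596.6, 0.0 m³/s.
The maximum is 918.5 m³/s, occurring at the reading for t = 12 h.

Q_p = 918.5 m³/s at t = 12 h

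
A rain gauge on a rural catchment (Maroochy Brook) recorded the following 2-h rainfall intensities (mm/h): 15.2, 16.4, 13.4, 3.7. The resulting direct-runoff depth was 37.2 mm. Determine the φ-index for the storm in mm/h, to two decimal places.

Only the 3 blocks with intensity above φ contribute runoff: 15.2, 16.4, 13.4 mm/h.
Σ(I−φ)·Δt = d  ⇒  (15.2+16.4+13.4 − 3φ)·2 = 37.2
φ = (45.00 − 37.2/2) / 3 = 8.80 mm/h.

φ ≈ 8.80 mm/h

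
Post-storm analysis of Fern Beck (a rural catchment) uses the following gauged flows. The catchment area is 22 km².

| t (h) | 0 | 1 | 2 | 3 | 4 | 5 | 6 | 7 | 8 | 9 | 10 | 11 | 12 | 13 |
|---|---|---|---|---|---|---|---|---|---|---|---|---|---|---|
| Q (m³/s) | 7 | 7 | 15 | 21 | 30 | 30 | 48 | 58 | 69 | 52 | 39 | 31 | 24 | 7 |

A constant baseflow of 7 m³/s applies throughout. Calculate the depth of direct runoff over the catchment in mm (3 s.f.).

Direct runoff: 0.0, 0.0, 8.0, 14.0, 23.0, 23.0, 41.0, 51.0, 62.0, 45.0, 32.0, 24.0, 17.0, 0.0 m³/s; ΣQ_DR = 340.0 m³/s.
V = ΣQ_DR · Δt = 340.0 × 3600 s = 1.224 × 10^6 m³.
Over A = 22 km², depth = V / A = 55.6 mm.

d ≈ 55.6 mm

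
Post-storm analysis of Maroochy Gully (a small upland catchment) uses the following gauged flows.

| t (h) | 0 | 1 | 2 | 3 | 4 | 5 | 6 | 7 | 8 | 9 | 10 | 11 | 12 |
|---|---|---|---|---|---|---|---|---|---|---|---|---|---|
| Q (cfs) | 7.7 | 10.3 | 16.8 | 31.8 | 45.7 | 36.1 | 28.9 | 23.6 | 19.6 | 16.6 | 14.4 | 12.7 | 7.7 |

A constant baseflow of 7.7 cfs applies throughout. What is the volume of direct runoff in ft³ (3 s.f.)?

V ≈ 6.18 × 10^5 ft³

Direct-runoff ordinates (Q − Q_b): 0.0, 2.6, 9.1, 24.1, 38.0, 28.4, 21.2, 15.9, 11.9, 8.9, 6.7, 5.0, 0.0 cfs.
ΣQ_DR = 171.8 cfs.
With Δt = 1 h = 3600 s, V = ΣQ_DR · Δt = 171.8 × 3600 = 6.18 × 10^5 ft³.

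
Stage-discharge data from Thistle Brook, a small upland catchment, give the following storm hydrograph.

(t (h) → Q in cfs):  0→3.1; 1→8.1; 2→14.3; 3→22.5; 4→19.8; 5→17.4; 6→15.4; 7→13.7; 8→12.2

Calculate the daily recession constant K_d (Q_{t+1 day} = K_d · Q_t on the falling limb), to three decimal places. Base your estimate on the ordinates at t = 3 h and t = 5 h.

Between t = 3 h and t = 5 h the flow falls from 22.5 to 17.4 cfs over 2×1 h = 2 h.
Per-interval ratio K = (17.4/22.5)^(1/2) = 0.8794; K_d = K^(24/1) = 0.046.

K_d ≈ 0.046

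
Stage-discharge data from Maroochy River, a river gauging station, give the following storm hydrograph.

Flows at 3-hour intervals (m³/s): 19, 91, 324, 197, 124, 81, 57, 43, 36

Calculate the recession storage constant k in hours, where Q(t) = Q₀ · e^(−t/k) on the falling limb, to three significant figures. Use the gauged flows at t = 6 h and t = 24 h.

k ≈ 8.19 h

On the falling limb, Q drops from 324 to 36 m³/s between t = 6 h and t = 24 h (Δt = 18 h).
k = −Δt / ln(Q₂/Q₁) = −18 / ln(36/324) = 8.19 h.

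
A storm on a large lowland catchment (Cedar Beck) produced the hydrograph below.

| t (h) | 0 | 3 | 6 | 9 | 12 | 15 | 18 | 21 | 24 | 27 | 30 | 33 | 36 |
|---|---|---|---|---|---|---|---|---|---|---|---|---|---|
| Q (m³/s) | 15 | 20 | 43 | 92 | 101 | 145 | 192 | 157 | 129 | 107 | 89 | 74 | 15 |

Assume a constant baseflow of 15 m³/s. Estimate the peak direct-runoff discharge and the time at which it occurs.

Subtracting baseflow gives direct-runoff ordinates: 0.0, 5.0, 28.0, 77.0, 86.0, 130.0, 177.0, 142.0, 114.0, 92.0, 74.0, 59.0, 0.0 m³/s.
The maximum is 177.0 m³/s, occurring at the reading for t = 18 h.

Q_p = 177.0 m³/s at t = 18 h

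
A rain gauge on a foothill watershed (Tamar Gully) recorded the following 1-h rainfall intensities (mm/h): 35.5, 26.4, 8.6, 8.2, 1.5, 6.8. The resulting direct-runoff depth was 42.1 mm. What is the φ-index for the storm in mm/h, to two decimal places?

Only the 2 blocks with intensity above φ contribute runoff: 35.5, 26.4 mm/h.
Σ(I−φ)·Δt = d  ⇒  (35.5+26.4 − 2φ)·1 = 42.1
φ = (61.90 − 42.1/1) / 2 = 9.90 mm/h.

φ ≈ 9.90 mm/h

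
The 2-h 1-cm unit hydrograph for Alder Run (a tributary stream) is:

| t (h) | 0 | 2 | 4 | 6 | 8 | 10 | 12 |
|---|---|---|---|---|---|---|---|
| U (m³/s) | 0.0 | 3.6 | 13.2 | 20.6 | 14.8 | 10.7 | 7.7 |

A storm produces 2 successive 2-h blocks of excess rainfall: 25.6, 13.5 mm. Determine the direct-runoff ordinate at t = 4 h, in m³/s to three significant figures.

By discrete convolution, Q_j = Σ (P_i / 10 mm) · U_{j−i}.
At t = 4 h (j=2): Q = (25.6/10)·13.2 + (13.5/10)·3.6 = 38.7 m³/s.

Q ≈ 38.7 m³/s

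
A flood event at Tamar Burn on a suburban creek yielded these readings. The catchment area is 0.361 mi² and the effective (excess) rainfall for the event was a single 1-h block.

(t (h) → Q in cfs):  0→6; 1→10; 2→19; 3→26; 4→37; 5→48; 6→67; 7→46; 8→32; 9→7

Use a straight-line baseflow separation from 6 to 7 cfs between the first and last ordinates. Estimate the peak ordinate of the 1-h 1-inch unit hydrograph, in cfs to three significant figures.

Direct runoff: 0.00, 3.89, 12.78, 19.67, 30.56, 41.44, 60.33, 39.22, 25.11, 0.00 cfs; ΣQ_DR = 233.0 cfs, peak = 60.33 cfs.
Runoff depth d = ΣQ_DR·Δt / A = 233.0 × 3600 / (0.361 mi²) = 1.000 in.
The 1-inch UH is the DRH scaled by (1 in)/d, so U_p = 60.33 × 1/1.000 = 60.3 cfs.

U_p ≈ 60.3 cfs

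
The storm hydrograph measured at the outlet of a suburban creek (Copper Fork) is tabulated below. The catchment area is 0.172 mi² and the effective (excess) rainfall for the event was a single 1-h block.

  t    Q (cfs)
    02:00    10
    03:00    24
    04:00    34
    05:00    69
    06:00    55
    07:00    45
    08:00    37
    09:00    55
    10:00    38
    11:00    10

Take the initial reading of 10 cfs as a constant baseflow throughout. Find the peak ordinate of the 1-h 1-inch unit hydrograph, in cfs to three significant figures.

U_p ≈ 23.6 cfs

Direct runoff: 0.0, 14.0, 24.0, 59.0, 45.0, 35.0, 27.0, 45.0, 28.0, 0.0 cfs; ΣQ_DR = 277.0 cfs, peak = 59.0 cfs.
Runoff depth d = ΣQ_DR·Δt / A = 277.0 × 3600 / (0.172 mi²) = 2.496 in.
The 1-inch UH is the DRH scaled by (1 in)/d, so U_p = 59.0 × 1/2.496 = 23.6 cfs.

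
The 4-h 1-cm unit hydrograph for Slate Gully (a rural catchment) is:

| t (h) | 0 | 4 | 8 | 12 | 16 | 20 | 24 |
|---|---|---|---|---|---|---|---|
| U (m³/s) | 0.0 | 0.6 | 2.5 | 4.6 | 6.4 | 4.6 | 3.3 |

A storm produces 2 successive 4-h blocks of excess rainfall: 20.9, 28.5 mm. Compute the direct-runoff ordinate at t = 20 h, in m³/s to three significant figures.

Q ≈ 27.9 m³/s

By discrete convolution, Q_j = Σ (P_i / 10 mm) · U_{j−i}.
At t = 20 h (j=5): Q = (20.9/10)·4.6 + (28.5/10)·6.4 = 27.9 m³/s.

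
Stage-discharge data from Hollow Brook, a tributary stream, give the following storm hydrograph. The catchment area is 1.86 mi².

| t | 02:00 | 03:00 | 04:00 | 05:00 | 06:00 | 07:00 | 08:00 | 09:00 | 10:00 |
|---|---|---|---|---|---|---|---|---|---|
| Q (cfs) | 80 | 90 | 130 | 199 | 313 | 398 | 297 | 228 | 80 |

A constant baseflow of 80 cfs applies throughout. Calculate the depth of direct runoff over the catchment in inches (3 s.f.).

d ≈ 0.912 in

Direct runoff: 0.0, 10.0, 50.0, 119.0, 233.0, 318.0, 217.0, 148.0, 0.0 cfs; ΣQ_DR = 1095 cfs.
V = ΣQ_DR · Δt = 1095 × 3600 s = 3.942 × 10^6 ft³.
Over A = 1.86 mi², depth = V / A = 0.912 in.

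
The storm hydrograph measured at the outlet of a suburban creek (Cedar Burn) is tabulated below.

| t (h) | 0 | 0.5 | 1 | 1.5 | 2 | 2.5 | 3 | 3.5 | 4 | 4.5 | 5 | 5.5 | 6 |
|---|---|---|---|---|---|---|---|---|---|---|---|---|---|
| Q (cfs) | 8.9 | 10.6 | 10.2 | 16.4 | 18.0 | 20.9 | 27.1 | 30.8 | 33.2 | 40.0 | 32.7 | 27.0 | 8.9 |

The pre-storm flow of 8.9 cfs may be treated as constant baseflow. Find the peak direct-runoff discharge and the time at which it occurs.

Q_p = 31.1 cfs at t = 4.5 h

Subtracting baseflow gives direct-runoff ordinates: 0.0, 1.7, 1.3, 7.5, 9.1, 12.0, 18.2, 21.9, 24.3, 31.1, 23.8, 18.1, 0.0 cfs.
The maximum is 31.1 cfs, occurring at the reading for t = 4.5 h.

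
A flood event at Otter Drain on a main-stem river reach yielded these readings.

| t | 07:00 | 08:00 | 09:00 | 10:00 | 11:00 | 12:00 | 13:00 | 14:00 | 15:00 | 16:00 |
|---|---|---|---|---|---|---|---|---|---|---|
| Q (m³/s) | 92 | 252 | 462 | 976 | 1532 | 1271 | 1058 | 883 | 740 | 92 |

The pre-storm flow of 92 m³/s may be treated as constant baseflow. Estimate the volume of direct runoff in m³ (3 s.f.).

V ≈ 2.32 × 10^7 m³

Direct-runoff ordinates (Q − Q_b): 0.0, 160.0, 370.0, 884.0, 1440.0, 1179.0, 966.0, 791.0, 648.0, 0.0 m³/s.
ΣQ_DR = 6438 m³/s.
With Δt = 1 h = 3600 s, V = ΣQ_DR · Δt = 6438 × 3600 = 2.32 × 10^7 m³.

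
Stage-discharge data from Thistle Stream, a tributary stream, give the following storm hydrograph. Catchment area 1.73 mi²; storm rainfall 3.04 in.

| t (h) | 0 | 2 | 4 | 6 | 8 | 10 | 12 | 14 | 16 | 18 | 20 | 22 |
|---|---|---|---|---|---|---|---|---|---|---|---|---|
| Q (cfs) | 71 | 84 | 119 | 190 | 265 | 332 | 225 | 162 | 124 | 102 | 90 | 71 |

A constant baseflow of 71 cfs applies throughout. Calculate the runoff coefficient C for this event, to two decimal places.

C ≈ 0.58

ΣQ_DR = 983.0 cfs; V = ΣQ_DR·Δt = 7.078 × 10^6 ft³.
Runoff depth d = V / A = 1.761 in.
C = d / P = 1.761 / 3.04 = 0.58.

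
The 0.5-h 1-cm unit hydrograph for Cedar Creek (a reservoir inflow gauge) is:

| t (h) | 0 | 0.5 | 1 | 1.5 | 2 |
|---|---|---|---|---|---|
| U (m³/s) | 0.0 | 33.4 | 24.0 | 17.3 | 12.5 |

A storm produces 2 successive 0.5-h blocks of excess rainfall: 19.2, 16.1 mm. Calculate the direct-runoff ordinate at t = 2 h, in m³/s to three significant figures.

By discrete convolution, Q_j = Σ (P_i / 10 mm) · U_{j−i}.
At t = 2 h (j=4): Q = (19.2/10)·12.5 + (16.1/10)·17.3 = 51.9 m³/s.

Q ≈ 51.9 m³/s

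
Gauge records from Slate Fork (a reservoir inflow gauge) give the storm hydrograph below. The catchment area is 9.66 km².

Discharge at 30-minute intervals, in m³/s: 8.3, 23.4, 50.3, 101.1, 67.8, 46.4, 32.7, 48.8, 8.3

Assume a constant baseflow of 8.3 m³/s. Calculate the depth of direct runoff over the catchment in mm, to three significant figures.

d ≈ 58.2 mm

Direct runoff: 0.0, 15.1, 42.0, 92.8, 59.5, 38.1, 24.4, 40.5, 0.0 m³/s; ΣQ_DR = 312.4 m³/s.
V = ΣQ_DR · Δt = 312.4 × 1800 s = 5.623 × 10^5 m³.
Over A = 9.66 km², depth = V / A = 58.2 mm.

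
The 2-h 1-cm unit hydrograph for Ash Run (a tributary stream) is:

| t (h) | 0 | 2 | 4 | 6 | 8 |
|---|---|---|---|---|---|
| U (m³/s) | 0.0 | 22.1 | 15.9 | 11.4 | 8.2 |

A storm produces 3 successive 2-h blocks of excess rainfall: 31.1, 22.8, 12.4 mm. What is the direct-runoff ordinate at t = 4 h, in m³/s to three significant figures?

By discrete convolution, Q_j = Σ (P_i / 10 mm) · U_{j−i}.
At t = 4 h (j=2): Q = (31.1/10)·15.9 + (22.8/10)·22.1 + (12.4/10)·0.0 = 99.8 m³/s.

Q ≈ 99.8 m³/s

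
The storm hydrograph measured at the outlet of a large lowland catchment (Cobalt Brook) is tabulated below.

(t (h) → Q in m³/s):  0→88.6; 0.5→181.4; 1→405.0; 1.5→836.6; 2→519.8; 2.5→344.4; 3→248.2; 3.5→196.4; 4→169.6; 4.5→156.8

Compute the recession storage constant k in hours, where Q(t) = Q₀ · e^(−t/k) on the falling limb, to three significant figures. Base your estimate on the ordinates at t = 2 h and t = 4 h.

k ≈ 1.79 h

On the falling limb, Q drops from 519.8 to 169.6 m³/s between t = 2 h and t = 4 h (Δt = 2 h).
k = −Δt / ln(Q₂/Q₁) = −2 / ln(169.6/519.8) = 1.79 h.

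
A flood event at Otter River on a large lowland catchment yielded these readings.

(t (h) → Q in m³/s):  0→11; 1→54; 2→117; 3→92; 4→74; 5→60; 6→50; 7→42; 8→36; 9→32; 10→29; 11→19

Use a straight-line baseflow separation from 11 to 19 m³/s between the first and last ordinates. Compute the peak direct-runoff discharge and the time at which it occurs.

Q_p = 104.55 m³/s at t = 2 h

Subtracting baseflow gives direct-runoff ordinates: 0.00, 42.27, 104.55, 78.82, 60.09, 45.36, 34.64, 25.91, 19.18, 14.45, 10.73, 0.00 m³/s.
The maximum is 104.55 m³/s, occurring at the reading for t = 2 h.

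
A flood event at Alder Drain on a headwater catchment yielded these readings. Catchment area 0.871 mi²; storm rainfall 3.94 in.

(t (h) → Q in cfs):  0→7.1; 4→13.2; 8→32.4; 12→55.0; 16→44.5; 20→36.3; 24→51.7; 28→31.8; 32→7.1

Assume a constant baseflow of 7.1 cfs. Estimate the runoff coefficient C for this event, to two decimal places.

ΣQ_DR = 215.2 cfs; V = ΣQ_DR·Δt = 3.099 × 10^6 ft³.
Runoff depth d = V / A = 1.531 in.
C = d / P = 1.531 / 3.94 = 0.39.

C ≈ 0.39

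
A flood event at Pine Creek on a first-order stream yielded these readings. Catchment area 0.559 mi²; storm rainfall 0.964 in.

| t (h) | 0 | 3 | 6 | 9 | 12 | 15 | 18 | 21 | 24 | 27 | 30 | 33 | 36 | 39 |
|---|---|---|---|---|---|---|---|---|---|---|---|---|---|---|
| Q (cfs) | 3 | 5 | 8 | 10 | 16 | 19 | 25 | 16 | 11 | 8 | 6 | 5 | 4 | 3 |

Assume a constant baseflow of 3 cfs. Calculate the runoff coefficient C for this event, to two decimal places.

ΣQ_DR = 97.00 cfs; V = ΣQ_DR·Δt = 1.048 × 10^6 ft³.
Runoff depth d = V / A = 0.8067 in.
C = d / P = 0.8067 / 0.964 = 0.84.

C ≈ 0.84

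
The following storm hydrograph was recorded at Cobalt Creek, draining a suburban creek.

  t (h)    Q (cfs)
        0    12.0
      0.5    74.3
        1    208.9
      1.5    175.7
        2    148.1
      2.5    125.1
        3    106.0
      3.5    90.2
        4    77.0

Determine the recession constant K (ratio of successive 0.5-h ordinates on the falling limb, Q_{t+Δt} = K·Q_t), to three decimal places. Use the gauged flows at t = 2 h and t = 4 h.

K ≈ 0.849

Using the recession-limb readings at t = 2 h and t = 4 h: Q falls from 148.1 to 77.0 cfs over 4 intervals.
K = (Q₂/Q₁)^(1/4) = (77.0/148.1)^(1/4) = 0.849.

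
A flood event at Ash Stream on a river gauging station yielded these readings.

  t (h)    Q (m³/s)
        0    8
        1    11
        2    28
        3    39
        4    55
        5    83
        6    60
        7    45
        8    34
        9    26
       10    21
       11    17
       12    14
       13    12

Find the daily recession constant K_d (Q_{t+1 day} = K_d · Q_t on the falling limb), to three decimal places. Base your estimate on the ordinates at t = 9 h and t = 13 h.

K_d ≈ 0.010

Between t = 9 h and t = 13 h the flow falls from 26 to 12 m³/s over 4×1 h = 4 h.
Per-interval ratio K = (12/26)^(1/4) = 0.8242; K_d = K^(24/1) = 0.010.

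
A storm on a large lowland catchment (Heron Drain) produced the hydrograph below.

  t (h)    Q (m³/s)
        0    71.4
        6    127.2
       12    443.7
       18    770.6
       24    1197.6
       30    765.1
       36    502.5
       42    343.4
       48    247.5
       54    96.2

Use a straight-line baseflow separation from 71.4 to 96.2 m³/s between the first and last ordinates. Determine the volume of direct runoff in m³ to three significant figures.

V ≈ 8.05 × 10^7 m³

Direct-runoff ordinates (Q − Q_b): 0.00, 53.04, 366.79, 690.93, 1115.18, 679.92, 414.57, 252.71, 154.06, 0.00 m³/s.
ΣQ_DR = 3727 m³/s.
With Δt = 6 h = 21600 s, V = ΣQ_DR · Δt = 3727 × 21600 = 8.05 × 10^7 m³.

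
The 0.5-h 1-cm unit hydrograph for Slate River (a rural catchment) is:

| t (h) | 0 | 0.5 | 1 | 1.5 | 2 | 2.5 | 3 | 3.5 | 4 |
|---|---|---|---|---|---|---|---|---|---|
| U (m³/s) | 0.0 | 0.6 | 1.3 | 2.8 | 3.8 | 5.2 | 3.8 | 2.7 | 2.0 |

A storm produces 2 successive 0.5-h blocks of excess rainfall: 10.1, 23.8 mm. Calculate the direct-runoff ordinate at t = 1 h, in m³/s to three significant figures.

By discrete convolution, Q_j = Σ (P_i / 10 mm) · U_{j−i}.
At t = 1 h (j=2): Q = (10.1/10)·1.3 + (23.8/10)·0.6 = 2.74 m³/s.

Q ≈ 2.74 m³/s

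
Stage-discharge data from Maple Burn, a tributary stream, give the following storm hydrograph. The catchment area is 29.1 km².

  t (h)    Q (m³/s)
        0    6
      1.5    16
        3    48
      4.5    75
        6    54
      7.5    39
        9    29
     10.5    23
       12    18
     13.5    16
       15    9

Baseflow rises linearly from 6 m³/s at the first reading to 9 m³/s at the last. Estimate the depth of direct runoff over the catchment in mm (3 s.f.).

d ≈ 46.5 mm

Direct runoff: 0.00, 9.70, 41.40, 68.10, 46.80, 31.50, 21.20, 14.90, 9.60, 7.30, 0.00 m³/s; ΣQ_DR = 250.5 m³/s.
V = ΣQ_DR · Δt = 250.5 × 5400 s = 1.353 × 10^6 m³.
Over A = 29.1 km², depth = V / A = 46.5 mm.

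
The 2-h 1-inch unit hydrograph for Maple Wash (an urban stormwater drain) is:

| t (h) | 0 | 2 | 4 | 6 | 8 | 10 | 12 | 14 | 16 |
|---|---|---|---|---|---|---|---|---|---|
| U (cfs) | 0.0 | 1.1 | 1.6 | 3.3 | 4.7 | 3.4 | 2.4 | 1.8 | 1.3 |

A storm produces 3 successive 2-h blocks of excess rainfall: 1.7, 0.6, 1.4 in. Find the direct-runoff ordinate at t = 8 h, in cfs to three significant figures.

By discrete convolution, Q_j = Σ (P_i / 1 in) · U_{j−i}.
At t = 8 h (j=4): Q = (1.7/1)·4.7 + (0.6/1)·3.3 + (1.4/1)·1.6 = 12.2 cfs.

Q ≈ 12.2 cfs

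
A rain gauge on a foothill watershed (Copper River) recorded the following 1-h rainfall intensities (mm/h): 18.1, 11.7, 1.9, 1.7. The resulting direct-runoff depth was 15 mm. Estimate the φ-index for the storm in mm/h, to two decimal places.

φ ≈ 7.40 mm/h

Only the 2 blocks with intensity above φ contribute runoff: 18.1, 11.7 mm/h.
Σ(I−φ)·Δt = d  ⇒  (18.1+11.7 − 2φ)·1 = 15
φ = (29.80 − 15/1) / 2 = 7.40 mm/h.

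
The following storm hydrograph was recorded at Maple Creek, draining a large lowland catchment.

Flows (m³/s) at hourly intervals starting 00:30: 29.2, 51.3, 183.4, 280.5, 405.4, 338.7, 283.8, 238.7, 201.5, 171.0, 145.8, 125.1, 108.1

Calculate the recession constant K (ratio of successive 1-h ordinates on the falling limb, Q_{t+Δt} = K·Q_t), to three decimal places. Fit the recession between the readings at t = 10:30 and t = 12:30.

Using the recession-limb readings at t = 10:30 and t = 12:30: Q falls from 145.8 to 108.1 m³/s over 2 intervals.
K = (Q₂/Q₁)^(1/2) = (108.1/145.8)^(1/2) = 0.861.

K ≈ 0.861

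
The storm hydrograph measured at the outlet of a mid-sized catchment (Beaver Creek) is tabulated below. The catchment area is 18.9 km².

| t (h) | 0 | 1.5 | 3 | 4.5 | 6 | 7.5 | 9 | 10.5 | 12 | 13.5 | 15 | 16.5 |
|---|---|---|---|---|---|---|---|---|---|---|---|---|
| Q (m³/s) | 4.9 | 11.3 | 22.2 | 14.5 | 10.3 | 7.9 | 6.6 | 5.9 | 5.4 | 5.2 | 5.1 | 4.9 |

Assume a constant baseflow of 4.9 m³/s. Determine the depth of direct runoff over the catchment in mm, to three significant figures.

Direct runoff: 0.0, 6.4, 17.3, 9.6, 5.4, 3.0, 1.7, 1.0, 0.5, 0.3, 0.2, 0.0 m³/s; ΣQ_DR = 45.40 m³/s.
V = ΣQ_DR · Δt = 45.40 × 5400 s = 2.452 × 10^5 m³.
Over A = 18.9 km², depth = V / A = 13.0 mm.

d ≈ 13.0 mm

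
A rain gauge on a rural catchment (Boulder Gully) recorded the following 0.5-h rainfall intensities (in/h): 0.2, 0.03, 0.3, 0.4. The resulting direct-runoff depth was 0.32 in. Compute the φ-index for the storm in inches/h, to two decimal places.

Only the 3 blocks with intensity above φ contribute runoff: 0.2, 0.3, 0.4 in/h.
Σ(I−φ)·Δt = d  ⇒  (0.2+0.3+0.4 − 3φ)·0.5 = 0.32
φ = (0.9000 − 0.32/0.5) / 3 = 0.09 in/h.

φ ≈ 0.09 in/h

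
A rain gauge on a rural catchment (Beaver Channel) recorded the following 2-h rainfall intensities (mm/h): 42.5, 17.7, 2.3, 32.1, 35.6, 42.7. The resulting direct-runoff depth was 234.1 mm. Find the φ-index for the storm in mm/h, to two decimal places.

Only the 5 blocks with intensity above φ contribute runoff: 42.5, 17.7, 32.1, 35.6, 42.7 mm/h.
Σ(I−φ)·Δt = d  ⇒  (42.5+17.7+32.1+35.6+42.7 − 5φ)·2 = 234.1
φ = (170.6 − 234.1/2) / 5 = 10.71 mm/h.

φ ≈ 10.71 mm/h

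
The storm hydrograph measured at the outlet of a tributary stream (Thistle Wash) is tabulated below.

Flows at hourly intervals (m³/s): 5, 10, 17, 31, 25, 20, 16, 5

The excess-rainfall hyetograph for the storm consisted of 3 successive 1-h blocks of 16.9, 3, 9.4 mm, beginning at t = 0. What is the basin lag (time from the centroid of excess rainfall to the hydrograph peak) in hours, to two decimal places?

t_L ≈ 1.76 h

Centroid of excess rainfall: t_c = Σ P_i·t̄_i / ΣP_i = 1.2440 h (block centres at 0.5, 1.5, 2.5 h).
Hydrograph peak occurs at t = 3 h, so basin lag t_L = 3 − 1.2440 = 1.76 h.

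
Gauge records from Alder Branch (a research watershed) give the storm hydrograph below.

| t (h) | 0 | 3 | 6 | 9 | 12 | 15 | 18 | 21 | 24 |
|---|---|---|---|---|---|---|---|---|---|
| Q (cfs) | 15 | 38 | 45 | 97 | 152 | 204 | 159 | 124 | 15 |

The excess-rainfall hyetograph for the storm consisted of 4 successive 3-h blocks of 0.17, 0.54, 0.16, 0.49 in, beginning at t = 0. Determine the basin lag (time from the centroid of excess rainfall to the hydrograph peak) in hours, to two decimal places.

Centroid of excess rainfall: t_c = Σ P_i·t̄_i / ΣP_i = 6.6397 h (block centres at 1.5, 4.5, 7.5, 10.5 h).
Hydrograph peak occurs at t = 15 h, so basin lag t_L = 15 − 6.6397 = 8.36 h.

t_L ≈ 8.36 h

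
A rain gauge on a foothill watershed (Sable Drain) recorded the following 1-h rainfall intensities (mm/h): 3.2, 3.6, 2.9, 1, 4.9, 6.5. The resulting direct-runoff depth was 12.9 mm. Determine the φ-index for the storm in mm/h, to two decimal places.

Only the 5 blocks with intensity above φ contribute runoff: 3.2, 3.6, 2.9, 4.9, 6.5 mm/h.
Σ(I−φ)·Δt = d  ⇒  (3.2+3.6+2.9+4.9+6.5 − 5φ)·1 = 12.9
φ = (21.10 − 12.9/1) / 5 = 1.64 mm/h.

φ ≈ 1.64 mm/h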